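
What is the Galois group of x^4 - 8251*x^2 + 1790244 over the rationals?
Gal(K/Q) = Z/2Z (cyclic of order 2)

f factors as (x^2 - 8028)(x^2 - 223), so the splitting field is K = Q(sqrt(8028), sqrt(223)). The squarefree part of 8028 is 223 and the squarefree part of 223 is also 223, so sqrt(8028) and sqrt(223) are both rational multiples of sqrt(223). Hence Q(sqrt(8028)) = Q(sqrt(223)) = Q(sqrt(223)), and the splitting field collapses to a single degree-2 extension with Galois group Z/2Z.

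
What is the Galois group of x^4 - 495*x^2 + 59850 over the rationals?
Gal(K/Q) = V_4 (Klein four-group, Z/2Z × Z/2Z)

f factors as (x^2 - 210)(x^2 - 285), so the splitting field is K = Q(sqrt(210), sqrt(285)). The elements 210, 285, 59850 are all non-squares in Q, so sqrt(210) and sqrt(285) generate independent quadratic extensions. Thus [K:Q] = 4 and Gal(K/Q) is generated by the two order-2 automorphisms sqrt(210) ↦ -sqrt(210) and sqrt(285) ↦ -sqrt(285), giving V_4.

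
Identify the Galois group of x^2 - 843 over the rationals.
Gal(K/Q) = Z/2Z (cyclic of order 2)

x^2 - 843 is irreducible over Q since 843 is not a rational square. The splitting field Q(sqrt(843)) has degree 2 over Q, and its unique nontrivial automorphism is sqrt(843) ↦ -sqrt(843). Hence Gal(Q(sqrt(843))/Q) = Z/2Z.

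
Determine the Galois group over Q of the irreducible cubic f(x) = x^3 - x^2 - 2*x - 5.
Gal(K/Q) = S_3 (symmetric group of order 6)

Compute the discriminant of x^3 + (-1)*x^2 + (-2)*x + (-5): Δ = -839. Since Δ is not a rational square, the Galois group is not contained in A_3; it must be the full S_3 (irreducibility of the cubic rules out anything smaller).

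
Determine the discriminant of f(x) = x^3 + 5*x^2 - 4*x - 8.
Δ = 5808

For x^3 + a x^2 + b x + c the discriminant is Δ = 18 a b c - 4 a^3 c + a^2 b^2 - 4 b^3 - 27 c^2.
Plug a = 5, b = -4, c = -8:
  18*(5)*(-4)*(-8) - 4*(5)^3*(-8) + (5)^2*(-4)^2 - 4*(-4)^3 - 27*(-8)^2
  = 2880 + (4000) + 400 + (256) + (-1728)
  = 5808.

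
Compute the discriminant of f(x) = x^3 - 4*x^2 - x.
Δ = 20

For x^3 + a x^2 + b x + c the discriminant is Δ = 18 a b c - 4 a^3 c + a^2 b^2 - 4 b^3 - 27 c^2.
Plug a = -4, b = -1, c = 0:
  18*(-4)*(-1)*(0) - 4*(-4)^3*(0) + (-4)^2*(-1)^2 - 4*(-1)^3 - 27*(0)^2
  = 0 + (0) + 16 + (4) + (0)
  = 20.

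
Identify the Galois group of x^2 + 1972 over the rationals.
Gal(K/Q) = Z/2Z (cyclic of order 2)

x^2 + 1972 is irreducible over Q since -1972 is not a rational square. The splitting field Q(sqrt(-1972)) has degree 2 over Q, and its unique nontrivial automorphism is sqrt(-1972) ↦ -sqrt(-1972). Hence Gal(Q(sqrt(-1972))/Q) = Z/2Z.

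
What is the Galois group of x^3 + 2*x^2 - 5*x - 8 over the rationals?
Gal(K/Q) = S_3 (symmetric group of order 6)

Compute the discriminant of x^3 + (2)*x^2 + (-5)*x + (-8): Δ = 568. Since Δ is not a rational square, the Galois group is not contained in A_3; it must be the full S_3 (irreducibility of the cubic rules out anything smaller).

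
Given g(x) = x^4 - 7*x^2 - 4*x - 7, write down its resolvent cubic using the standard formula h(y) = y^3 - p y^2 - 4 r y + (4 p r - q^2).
h(y) = y^3 + 7*y^2 + 28*y + 180

Identify coefficients: p = -7, q = -4, r = -7.
Plug into h(y) = y^3 - p y^2 - 4 r y + (4 p r - q^2):
  h(y) = y^3 - (-7) y^2 - 4*(-7) y + (4*(-7)*(-7) - (-4)^2)
       = y^3 + (7) y^2 + (28) y + (180).
Simplifying: h(y) = y^3 + 7*y^2 + 28*y + 180.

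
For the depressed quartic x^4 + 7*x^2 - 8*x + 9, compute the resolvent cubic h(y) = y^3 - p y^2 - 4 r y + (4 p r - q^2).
h(y) = y^3 - 7*y^2 - 36*y + 188

Identify coefficients: p = 7, q = -8, r = 9.
Plug into h(y) = y^3 - p y^2 - 4 r y + (4 p r - q^2):
  h(y) = y^3 - (7) y^2 - 4*(9) y + (4*(7)*(9) - (-8)^2)
       = y^3 + (-7) y^2 + (-36) y + (188).
Simplifying: h(y) = y^3 - 7*y^2 - 36*y + 188.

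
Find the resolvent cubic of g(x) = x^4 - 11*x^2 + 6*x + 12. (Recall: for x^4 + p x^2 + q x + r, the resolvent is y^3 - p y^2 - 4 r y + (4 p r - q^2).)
h(y) = y^3 + 11*y^2 - 48*y - 564

Identify coefficients: p = -11, q = 6, r = 12.
Plug into h(y) = y^3 - p y^2 - 4 r y + (4 p r - q^2):
  h(y) = y^3 - (-11) y^2 - 4*(12) y + (4*(-11)*(12) - (6)^2)
       = y^3 + (11) y^2 + (-48) y + (-564).
Simplifying: h(y) = y^3 + 11*y^2 - 48*y - 564.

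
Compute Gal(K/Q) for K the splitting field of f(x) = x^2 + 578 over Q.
Gal(K/Q) = Z/2Z (cyclic of order 2)

x^2 + 578 is irreducible over Q since -578 is not a rational square. The splitting field Q(sqrt(-578)) has degree 2 over Q, and its unique nontrivial automorphism is sqrt(-578) ↦ -sqrt(-578). Hence Gal(Q(sqrt(-578))/Q) = Z/2Z.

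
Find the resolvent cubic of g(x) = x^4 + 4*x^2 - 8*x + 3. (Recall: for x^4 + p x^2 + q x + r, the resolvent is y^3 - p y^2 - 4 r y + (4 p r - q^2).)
h(y) = y^3 - 4*y^2 - 12*y - 16

Identify coefficients: p = 4, q = -8, r = 3.
Plug into h(y) = y^3 - p y^2 - 4 r y + (4 p r - q^2):
  h(y) = y^3 - (4) y^2 - 4*(3) y + (4*(4)*(3) - (-8)^2)
       = y^3 + (-4) y^2 + (-12) y + (-16).
Simplifying: h(y) = y^3 - 4*y^2 - 12*y - 16.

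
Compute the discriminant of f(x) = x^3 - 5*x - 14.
Δ = -4792

For a depressed cubic x^3 + p x + q the discriminant is Δ = -4 p^3 - 27 q^2 = -4*(-5)^3 - 27*(-14)^2 = 500 - 5292 = -4792.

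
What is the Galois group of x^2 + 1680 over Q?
Gal(K/Q) = Z/2Z (cyclic of order 2)

x^2 + 1680 is irreducible over Q since -1680 is not a rational square. The splitting field Q(sqrt(-1680)) has degree 2 over Q, and its unique nontrivial automorphism is sqrt(-1680) ↦ -sqrt(-1680). Hence Gal(Q(sqrt(-1680))/Q) = Z/2Z.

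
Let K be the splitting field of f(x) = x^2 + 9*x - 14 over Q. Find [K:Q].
[K:Q] = 2

The discriminant of x^2 + (9)*x + (-14) is b^2 - 4c = 81 - (-56) = 137. Since 137 is not a perfect square in Q, the polynomial is irreducible over Q. Its two roots generate a degree-2 extension, so [K:Q] = 2.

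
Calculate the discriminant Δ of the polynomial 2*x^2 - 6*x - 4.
Δ = 68

For a quadratic a x^2 + b x + c the discriminant is Δ = b^2 - 4ac = (-6)^2 - 4*(2)*(-4) = 36 - (-32) = 68.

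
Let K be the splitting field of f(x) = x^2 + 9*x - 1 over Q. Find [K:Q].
[K:Q] = 2

The discriminant of x^2 + (9)*x + (-1) is b^2 - 4c = 81 - (-4) = 85. Since 85 is not a perfect square in Q, the polynomial is irreducible over Q. Its two roots generate a degree-2 extension, so [K:Q] = 2.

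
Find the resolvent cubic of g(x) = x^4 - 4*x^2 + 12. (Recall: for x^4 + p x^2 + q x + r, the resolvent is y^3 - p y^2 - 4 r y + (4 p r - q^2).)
h(y) = y^3 + 4*y^2 - 48*y - 192

Identify coefficients: p = -4, q = 0, r = 12.
Plug into h(y) = y^3 - p y^2 - 4 r y + (4 p r - q^2):
  h(y) = y^3 - (-4) y^2 - 4*(12) y + (4*(-4)*(12) - (0)^2)
       = y^3 + (4) y^2 + (-48) y + (-192).
Simplifying: h(y) = y^3 + 4*y^2 - 48*y - 192.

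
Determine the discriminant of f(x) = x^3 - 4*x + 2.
Δ = 148

For x^3 + a x^2 + b x + c the discriminant is Δ = 18 a b c - 4 a^3 c + a^2 b^2 - 4 b^3 - 27 c^2.
Plug a = 0, b = -4, c = 2:
  18*(0)*(-4)*(2) - 4*(0)^3*(2) + (0)^2*(-4)^2 - 4*(-4)^3 - 27*(2)^2
  = 0 + (0) + 0 + (256) + (-108)
  = 148.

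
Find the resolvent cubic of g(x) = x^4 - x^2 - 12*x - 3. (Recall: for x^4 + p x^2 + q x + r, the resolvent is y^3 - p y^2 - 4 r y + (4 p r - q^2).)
h(y) = y^3 + y^2 + 12*y - 132

Identify coefficients: p = -1, q = -12, r = -3.
Plug into h(y) = y^3 - p y^2 - 4 r y + (4 p r - q^2):
  h(y) = y^3 - (-1) y^2 - 4*(-3) y + (4*(-1)*(-3) - (-12)^2)
       = y^3 + (1) y^2 + (12) y + (-132).
Simplifying: h(y) = y^3 + y^2 + 12*y - 132.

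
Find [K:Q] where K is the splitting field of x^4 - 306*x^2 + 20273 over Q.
[K:Q] = 4

f factors as (x^2 - 209)(x^2 - 97); the splitting field is K = Q(sqrt(209), sqrt(97)). Since 209, 97, and 20273 are all non-squares in Q, the three subfields Q(sqrt(209)), Q(sqrt(97)), Q(sqrt(20273)) are distinct degree-2 extensions, so [K:Q] = 4 (Klein four Galois group).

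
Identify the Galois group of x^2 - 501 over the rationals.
Gal(K/Q) = Z/2Z (cyclic of order 2)

x^2 - 501 is irreducible over Q since 501 is not a rational square. The splitting field Q(sqrt(501)) has degree 2 over Q, and its unique nontrivial automorphism is sqrt(501) ↦ -sqrt(501). Hence Gal(Q(sqrt(501))/Q) = Z/2Z.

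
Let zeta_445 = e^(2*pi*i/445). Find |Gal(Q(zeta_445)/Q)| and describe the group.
|Gal(Q(zeta_445)/Q)| = phi(445) = 352; group ≅ (Z/445Z)^* ≅ Z/4Z × Z/88Z

The n-th cyclotomic polynomial Φ_445(x) is the minimal polynomial of zeta_445 over Q and has degree phi(445) = 352. So Q(zeta_445) is a degree-352 Galois extension with Galois group (Z/445Z)^*. By CRT, (Z/445Z)^* ≅ (Z/5Z)^* × (Z/89Z)^*. Each prime-power unit group is (Z/5Z)^* ≅ Z/4Z; (Z/89Z)^* ≅ Z/88Z. Hence Gal(Q(zeta_445)/Q) ≅ Z/4Z × Z/88Z.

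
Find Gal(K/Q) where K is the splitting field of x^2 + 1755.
Gal(K/Q) = Z/2Z (cyclic of order 2)

x^2 + 1755 is irreducible over Q since -1755 is not a rational square. The splitting field Q(sqrt(-1755)) has degree 2 over Q, and its unique nontrivial automorphism is sqrt(-1755) ↦ -sqrt(-1755). Hence Gal(Q(sqrt(-1755))/Q) = Z/2Z.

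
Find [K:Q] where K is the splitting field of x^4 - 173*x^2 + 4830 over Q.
[K:Q] = 4

f factors as (x^2 - 138)(x^2 - 35); the splitting field is K = Q(sqrt(138), sqrt(35)). Since 138, 35, and 4830 are all non-squares in Q, the three subfields Q(sqrt(138)), Q(sqrt(35)), Q(sqrt(4830)) are distinct degree-2 extensions, so [K:Q] = 4 (Klein four Galois group).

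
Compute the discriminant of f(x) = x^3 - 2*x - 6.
Δ = -940

For a depressed cubic x^3 + p x + q the discriminant is Δ = -4 p^3 - 27 q^2 = -4*(-2)^3 - 27*(-6)^2 = 32 - 972 = -940.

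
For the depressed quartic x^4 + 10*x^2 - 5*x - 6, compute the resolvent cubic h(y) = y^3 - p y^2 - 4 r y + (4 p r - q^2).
h(y) = y^3 - 10*y^2 + 24*y - 265

Identify coefficients: p = 10, q = -5, r = -6.
Plug into h(y) = y^3 - p y^2 - 4 r y + (4 p r - q^2):
  h(y) = y^3 - (10) y^2 - 4*(-6) y + (4*(10)*(-6) - (-5)^2)
       = y^3 + (-10) y^2 + (24) y + (-265).
Simplifying: h(y) = y^3 - 10*y^2 + 24*y - 265.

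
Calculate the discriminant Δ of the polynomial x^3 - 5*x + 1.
Δ = 473

For a depressed cubic x^3 + p x + q the discriminant is Δ = -4 p^3 - 27 q^2 = -4*(-5)^3 - 27*(1)^2 = 500 - 27 = 473.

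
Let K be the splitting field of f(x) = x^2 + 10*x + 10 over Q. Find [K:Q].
[K:Q] = 2

The discriminant of x^2 + (10)*x + (10) is b^2 - 4c = 100 - (40) = 60. Since 60 is not a perfect square in Q, the polynomial is irreducible over Q. Its two roots generate a degree-2 extension, so [K:Q] = 2.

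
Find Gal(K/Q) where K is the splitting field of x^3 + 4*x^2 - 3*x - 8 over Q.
Gal(K/Q) = S_3 (symmetric group of order 6)

Compute the discriminant of x^3 + (4)*x^2 + (-3)*x + (-8): Δ = 2300. Since Δ is not a rational square, the Galois group is not contained in A_3; it must be the full S_3 (irreducibility of the cubic rules out anything smaller).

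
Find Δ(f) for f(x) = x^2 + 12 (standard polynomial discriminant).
Δ = -48

For a quadratic a x^2 + b x + c the discriminant is Δ = b^2 - 4ac = (0)^2 - 4*(1)*(12) = 0 - (48) = -48.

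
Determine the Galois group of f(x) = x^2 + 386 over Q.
Gal(K/Q) = Z/2Z (cyclic of order 2)

x^2 + 386 is irreducible over Q since -386 is not a rational square. The splitting field Q(sqrt(-386)) has degree 2 over Q, and its unique nontrivial automorphism is sqrt(-386) ↦ -sqrt(-386). Hence Gal(Q(sqrt(-386))/Q) = Z/2Z.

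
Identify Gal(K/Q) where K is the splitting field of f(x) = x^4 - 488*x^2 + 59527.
Gal(K/Q) = V_4 (Klein four-group, Z/2Z × Z/2Z)

f factors as (x^2 - 241)(x^2 - 247), so the splitting field is K = Q(sqrt(241), sqrt(247)). The elements 241, 247, 59527 are all non-squares in Q, so sqrt(241) and sqrt(247) generate independent quadratic extensions. Thus [K:Q] = 4 and Gal(K/Q) is generated by the two order-2 automorphisms sqrt(241) ↦ -sqrt(241) and sqrt(247) ↦ -sqrt(247), giving V_4.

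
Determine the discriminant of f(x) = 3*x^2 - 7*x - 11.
Δ = 181

For a quadratic a x^2 + b x + c the discriminant is Δ = b^2 - 4ac = (-7)^2 - 4*(3)*(-11) = 49 - (-132) = 181.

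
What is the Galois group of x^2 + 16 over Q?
Gal(K/Q) = Z/2Z (cyclic of order 2)

x^2 + 16 is irreducible over Q since -16 is not a rational square. The splitting field Q(sqrt(-16)) has degree 2 over Q, and its unique nontrivial automorphism is sqrt(-16) ↦ -sqrt(-16). Hence Gal(Q(sqrt(-16))/Q) = Z/2Z.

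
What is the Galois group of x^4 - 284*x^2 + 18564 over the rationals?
Gal(K/Q) = V_4 (Klein four-group, Z/2Z × Z/2Z)

f factors as (x^2 - 182)(x^2 - 102), so the splitting field is K = Q(sqrt(182), sqrt(102)). The elements 182, 102, 18564 are all non-squares in Q, so sqrt(182) and sqrt(102) generate independent quadratic extensions. Thus [K:Q] = 4 and Gal(K/Q) is generated by the two order-2 automorphisms sqrt(182) ↦ -sqrt(182) and sqrt(102) ↦ -sqrt(102), giving V_4.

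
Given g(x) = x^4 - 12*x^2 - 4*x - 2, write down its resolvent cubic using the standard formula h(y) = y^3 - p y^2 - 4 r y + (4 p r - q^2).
h(y) = y^3 + 12*y^2 + 8*y + 80

Identify coefficients: p = -12, q = -4, r = -2.
Plug into h(y) = y^3 - p y^2 - 4 r y + (4 p r - q^2):
  h(y) = y^3 - (-12) y^2 - 4*(-2) y + (4*(-12)*(-2) - (-4)^2)
       = y^3 + (12) y^2 + (8) y + (80).
Simplifying: h(y) = y^3 + 12*y^2 + 8*y + 80.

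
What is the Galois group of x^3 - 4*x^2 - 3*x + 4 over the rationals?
Gal(K/Q) = S_3 (symmetric group of order 6)

Compute the discriminant of x^3 + (-4)*x^2 + (-3)*x + (4): Δ = 1708. Since Δ is not a rational square, the Galois group is not contained in A_3; it must be the full S_3 (irreducibility of the cubic rules out anything smaller).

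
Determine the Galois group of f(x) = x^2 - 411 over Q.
Gal(K/Q) = Z/2Z (cyclic of order 2)

x^2 - 411 is irreducible over Q since 411 is not a rational square. The splitting field Q(sqrt(411)) has degree 2 over Q, and its unique nontrivial automorphism is sqrt(411) ↦ -sqrt(411). Hence Gal(Q(sqrt(411))/Q) = Z/2Z.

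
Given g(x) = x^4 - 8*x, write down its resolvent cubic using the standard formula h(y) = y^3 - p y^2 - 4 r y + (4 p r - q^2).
h(y) = y^3 - 64

Identify coefficients: p = 0, q = -8, r = 0.
Plug into h(y) = y^3 - p y^2 - 4 r y + (4 p r - q^2):
  h(y) = y^3 - (0) y^2 - 4*(0) y + (4*(0)*(0) - (-8)^2)
       = y^3 + (0) y^2 + (0) y + (-64).
Simplifying: h(y) = y^3 - 64.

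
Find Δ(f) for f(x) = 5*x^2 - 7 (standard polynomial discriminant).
Δ = 140

For a quadratic a x^2 + b x + c the discriminant is Δ = b^2 - 4ac = (0)^2 - 4*(5)*(-7) = 0 - (-140) = 140.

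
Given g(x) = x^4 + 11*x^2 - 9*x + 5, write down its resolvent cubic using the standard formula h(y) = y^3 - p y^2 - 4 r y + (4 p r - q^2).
h(y) = y^3 - 11*y^2 - 20*y + 139

Identify coefficients: p = 11, q = -9, r = 5.
Plug into h(y) = y^3 - p y^2 - 4 r y + (4 p r - q^2):
  h(y) = y^3 - (11) y^2 - 4*(5) y + (4*(11)*(5) - (-9)^2)
       = y^3 + (-11) y^2 + (-20) y + (139).
Simplifying: h(y) = y^3 - 11*y^2 - 20*y + 139.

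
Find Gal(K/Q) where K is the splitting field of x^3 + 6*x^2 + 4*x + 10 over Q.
Gal(K/Q) = S_3 (symmetric group of order 6)

Compute the discriminant of x^3 + (6)*x^2 + (4)*x + (10): Δ = -6700. Since Δ is not a rational square, the Galois group is not contained in A_3; it must be the full S_3 (irreducibility of the cubic rules out anything smaller).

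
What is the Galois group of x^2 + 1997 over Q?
Gal(K/Q) = Z/2Z (cyclic of order 2)

x^2 + 1997 is irreducible over Q since -1997 is not a rational square. The splitting field Q(sqrt(-1997)) has degree 2 over Q, and its unique nontrivial automorphism is sqrt(-1997) ↦ -sqrt(-1997). Hence Gal(Q(sqrt(-1997))/Q) = Z/2Z.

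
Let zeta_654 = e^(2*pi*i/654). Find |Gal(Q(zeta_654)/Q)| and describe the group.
|Gal(Q(zeta_654)/Q)| = phi(654) = 216; group ≅ (Z/654Z)^* ≅ Z/2Z × Z/108Z

The n-th cyclotomic polynomial Φ_654(x) is the minimal polynomial of zeta_654 over Q and has degree phi(654) = 216. So Q(zeta_654) is a degree-216 Galois extension with Galois group (Z/654Z)^*. By CRT, (Z/654Z)^* ≅ (Z/2Z)^* × (Z/3Z)^* × (Z/109Z)^*. Each prime-power unit group is (Z/2Z)^* ≅ trivial group (order 1); (Z/3Z)^* ≅ Z/2Z; (Z/109Z)^* ≅ Z/108Z. Hence Gal(Q(zeta_654)/Q) ≅ Z/2Z × Z/108Z.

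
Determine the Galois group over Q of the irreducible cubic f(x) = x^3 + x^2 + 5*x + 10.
Gal(K/Q) = S_3 (symmetric group of order 6)

Compute the discriminant of x^3 + (1)*x^2 + (5)*x + (10): Δ = -2315. Since Δ is not a rational square, the Galois group is not contained in A_3; it must be the full S_3 (irreducibility of the cubic rules out anything smaller).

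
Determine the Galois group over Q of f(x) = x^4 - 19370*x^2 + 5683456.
Gal(K/Q) = Z/2Z (cyclic of order 2)

f factors as (x^2 - 19072)(x^2 - 298), so the splitting field is K = Q(sqrt(19072), sqrt(298)). The squarefree part of 19072 is 298 and the squarefree part of 298 is also 298, so sqrt(19072) and sqrt(298) are both rational multiples of sqrt(298). Hence Q(sqrt(19072)) = Q(sqrt(298)) = Q(sqrt(298)), and the splitting field collapses to a single degree-2 extension with Galois group Z/2Z.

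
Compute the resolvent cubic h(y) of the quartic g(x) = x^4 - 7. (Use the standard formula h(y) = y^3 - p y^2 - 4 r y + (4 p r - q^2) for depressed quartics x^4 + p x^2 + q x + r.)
h(y) = y^3 + 28*y

Identify coefficients: p = 0, q = 0, r = -7.
Plug into h(y) = y^3 - p y^2 - 4 r y + (4 p r - q^2):
  h(y) = y^3 - (0) y^2 - 4*(-7) y + (4*(0)*(-7) - (0)^2)
       = y^3 + (0) y^2 + (28) y + (0).
Simplifying: h(y) = y^3 + 28*y.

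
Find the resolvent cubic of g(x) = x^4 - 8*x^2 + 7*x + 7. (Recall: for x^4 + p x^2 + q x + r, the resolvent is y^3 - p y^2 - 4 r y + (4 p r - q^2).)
h(y) = y^3 + 8*y^2 - 28*y - 273

Identify coefficients: p = -8, q = 7, r = 7.
Plug into h(y) = y^3 - p y^2 - 4 r y + (4 p r - q^2):
  h(y) = y^3 - (-8) y^2 - 4*(7) y + (4*(-8)*(7) - (7)^2)
       = y^3 + (8) y^2 + (-28) y + (-273).
Simplifying: h(y) = y^3 + 8*y^2 - 28*y - 273.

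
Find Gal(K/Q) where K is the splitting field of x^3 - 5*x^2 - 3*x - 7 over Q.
Gal(K/Q) = S_3 (symmetric group of order 6)

Compute the discriminant of x^3 + (-5)*x^2 + (-3)*x + (-7): Δ = -6380. Since Δ is not a rational square, the Galois group is not contained in A_3; it must be the full S_3 (irreducibility of the cubic rules out anything smaller).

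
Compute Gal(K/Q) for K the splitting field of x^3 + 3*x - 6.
Gal(K/Q) = S_3 (symmetric group of order 6)

Compute the discriminant of x^3 + (0)*x^2 + (3)*x + (-6): Δ = -1080. Since Δ is not a rational square, the Galois group is not contained in A_3; it must be the full S_3 (irreducibility of the cubic rules out anything smaller).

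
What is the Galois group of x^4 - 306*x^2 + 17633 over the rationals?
Gal(K/Q) = V_4 (Klein four-group, Z/2Z × Z/2Z)

f factors as (x^2 - 77)(x^2 - 229), so the splitting field is K = Q(sqrt(77), sqrt(229)). The elements 77, 229, 17633 are all non-squares in Q, so sqrt(77) and sqrt(229) generate independent quadratic extensions. Thus [K:Q] = 4 and Gal(K/Q) is generated by the two order-2 automorphisms sqrt(77) ↦ -sqrt(77) and sqrt(229) ↦ -sqrt(229), giving V_4.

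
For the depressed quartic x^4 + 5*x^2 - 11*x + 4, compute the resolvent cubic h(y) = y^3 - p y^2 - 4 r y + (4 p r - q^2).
h(y) = y^3 - 5*y^2 - 16*y - 41

Identify coefficients: p = 5, q = -11, r = 4.
Plug into h(y) = y^3 - p y^2 - 4 r y + (4 p r - q^2):
  h(y) = y^3 - (5) y^2 - 4*(4) y + (4*(5)*(4) - (-11)^2)
       = y^3 + (-5) y^2 + (-16) y + (-41).
Simplifying: h(y) = y^3 - 5*y^2 - 16*y - 41.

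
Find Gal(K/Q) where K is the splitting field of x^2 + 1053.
Gal(K/Q) = Z/2Z (cyclic of order 2)

x^2 + 1053 is irreducible over Q since -1053 is not a rational square. The splitting field Q(sqrt(-1053)) has degree 2 over Q, and its unique nontrivial automorphism is sqrt(-1053) ↦ -sqrt(-1053). Hence Gal(Q(sqrt(-1053))/Q) = Z/2Z.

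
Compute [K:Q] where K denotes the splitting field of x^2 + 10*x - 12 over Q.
[K:Q] = 2

The discriminant of x^2 + (10)*x + (-12) is b^2 - 4c = 100 - (-48) = 148. Since 148 is not a perfect square in Q, the polynomial is irreducible over Q. Its two roots generate a degree-2 extension, so [K:Q] = 2.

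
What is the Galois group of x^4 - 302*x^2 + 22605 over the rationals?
Gal(K/Q) = V_4 (Klein four-group, Z/2Z × Z/2Z)

f factors as (x^2 - 137)(x^2 - 165), so the splitting field is K = Q(sqrt(137), sqrt(165)). The elements 137, 165, 22605 are all non-squares in Q, so sqrt(137) and sqrt(165) generate independent quadratic extensions. Thus [K:Q] = 4 and Gal(K/Q) is generated by the two order-2 automorphisms sqrt(137) ↦ -sqrt(137) and sqrt(165) ↦ -sqrt(165), giving V_4.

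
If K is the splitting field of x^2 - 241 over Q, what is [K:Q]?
[K:Q] = 2

The polynomial x^2 - 241 is irreducible over Q since 241 is not a perfect square. Its splitting field is Q(sqrt(241)), which has degree 2 over Q.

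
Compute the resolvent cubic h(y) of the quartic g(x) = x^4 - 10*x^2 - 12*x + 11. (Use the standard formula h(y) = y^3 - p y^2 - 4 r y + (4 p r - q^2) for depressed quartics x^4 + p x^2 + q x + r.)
h(y) = y^3 + 10*y^2 - 44*y - 584

Identify coefficients: p = -10, q = -12, r = 11.
Plug into h(y) = y^3 - p y^2 - 4 r y + (4 p r - q^2):
  h(y) = y^3 - (-10) y^2 - 4*(11) y + (4*(-10)*(11) - (-12)^2)
       = y^3 + (10) y^2 + (-44) y + (-584).
Simplifying: h(y) = y^3 + 10*y^2 - 44*y - 584.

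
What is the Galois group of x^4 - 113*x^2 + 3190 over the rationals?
Gal(K/Q) = V_4 (Klein four-group, Z/2Z × Z/2Z)

f factors as (x^2 - 55)(x^2 - 58), so the splitting field is K = Q(sqrt(55), sqrt(58)). The elements 55, 58, 3190 are all non-squares in Q, so sqrt(55) and sqrt(58) generate independent quadratic extensions. Thus [K:Q] = 4 and Gal(K/Q) is generated by the two order-2 automorphisms sqrt(55) ↦ -sqrt(55) and sqrt(58) ↦ -sqrt(58), giving V_4.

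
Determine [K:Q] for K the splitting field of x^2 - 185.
[K:Q] = 2

The polynomial x^2 - 185 is irreducible over Q since 185 is not a perfect square. Its splitting field is Q(sqrt(185)), which has degree 2 over Q.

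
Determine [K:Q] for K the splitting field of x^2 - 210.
[K:Q] = 2

The polynomial x^2 - 210 is irreducible over Q since 210 is not a perfect square. Its splitting field is Q(sqrt(210)), which has degree 2 over Q.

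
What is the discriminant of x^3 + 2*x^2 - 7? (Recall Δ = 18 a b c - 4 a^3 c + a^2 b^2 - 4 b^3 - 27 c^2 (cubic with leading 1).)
Δ = -1099

For x^3 + a x^2 + b x + c the discriminant is Δ = 18 a b c - 4 a^3 c + a^2 b^2 - 4 b^3 - 27 c^2.
Plug a = 2, b = 0, c = -7:
  18*(2)*(0)*(-7) - 4*(2)^3*(-7) + (2)^2*(0)^2 - 4*(0)^3 - 27*(-7)^2
  = 0 + (224) + 0 + (0) + (-1323)
  = -1099.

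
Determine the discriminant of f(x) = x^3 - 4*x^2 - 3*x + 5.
Δ = 1937

For x^3 + a x^2 + b x + c the discriminant is Δ = 18 a b c - 4 a^3 c + a^2 b^2 - 4 b^3 - 27 c^2.
Plug a = -4, b = -3, c = 5:
  18*(-4)*(-3)*(5) - 4*(-4)^3*(5) + (-4)^2*(-3)^2 - 4*(-3)^3 - 27*(5)^2
  = 1080 + (1280) + 144 + (108) + (-675)
  = 1937.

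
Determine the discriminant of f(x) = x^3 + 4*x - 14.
Δ = -5548

For a depressed cubic x^3 + p x + q the discriminant is Δ = -4 p^3 - 27 q^2 = -4*(4)^3 - 27*(-14)^2 = -256 - 5292 = -5548.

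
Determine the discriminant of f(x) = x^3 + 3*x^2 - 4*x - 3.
Δ = 1129

For x^3 + a x^2 + b x + c the discriminant is Δ = 18 a b c - 4 a^3 c + a^2 b^2 - 4 b^3 - 27 c^2.
Plug a = 3, b = -4, c = -3:
  18*(3)*(-4)*(-3) - 4*(3)^3*(-3) + (3)^2*(-4)^2 - 4*(-4)^3 - 27*(-3)^2
  = 648 + (324) + 144 + (256) + (-243)
  = 1129.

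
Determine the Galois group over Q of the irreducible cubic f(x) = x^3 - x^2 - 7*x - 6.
Gal(K/Q) = S_3 (symmetric group of order 6)

Compute the discriminant of x^3 + (-1)*x^2 + (-7)*x + (-6): Δ = -331. Since Δ is not a rational square, the Galois group is not contained in A_3; it must be the full S_3 (irreducibility of the cubic rules out anything smaller).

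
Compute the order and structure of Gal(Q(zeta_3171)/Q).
|Gal(Q(zeta_3171)/Q)| = phi(3171) = 1800; group ≅ (Z/3171Z)^* ≅ Z/2Z × Z/6Z × Z/150Z

The n-th cyclotomic polynomial Φ_3171(x) is the minimal polynomial of zeta_3171 over Q and has degree phi(3171) = 1800. So Q(zeta_3171) is a degree-1800 Galois extension with Galois group (Z/3171Z)^*. By CRT, (Z/3171Z)^* ≅ (Z/3Z)^* × (Z/7Z)^* × (Z/151Z)^*. Each prime-power unit group is (Z/3Z)^* ≅ Z/2Z; (Z/7Z)^* ≅ Z/6Z; (Z/151Z)^* ≅ Z/150Z. Hence Gal(Q(zeta_3171)/Q) ≅ Z/2Z × Z/6Z × Z/150Z.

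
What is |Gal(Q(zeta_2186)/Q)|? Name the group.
|Gal(Q(zeta_2186)/Q)| = phi(2186) = 1092; group ≅ (Z/2186Z)^* ≅ Z/1092Z

The n-th cyclotomic polynomial Φ_2186(x) is the minimal polynomial of zeta_2186 over Q and has degree phi(2186) = 1092. So Q(zeta_2186) is a degree-1092 Galois extension with Galois group (Z/2186Z)^*. By CRT, (Z/2186Z)^* ≅ (Z/2Z)^* × (Z/1093Z)^*. Each prime-power unit group is (Z/2Z)^* ≅ trivial group (order 1); (Z/1093Z)^* ≅ Z/1092Z. Hence Gal(Q(zeta_2186)/Q) ≅ Z/1092Z.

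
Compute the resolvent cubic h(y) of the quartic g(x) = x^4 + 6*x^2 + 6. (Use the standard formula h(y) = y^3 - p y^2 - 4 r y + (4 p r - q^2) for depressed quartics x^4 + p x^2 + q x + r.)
h(y) = y^3 - 6*y^2 - 24*y + 144

Identify coefficients: p = 6, q = 0, r = 6.
Plug into h(y) = y^3 - p y^2 - 4 r y + (4 p r - q^2):
  h(y) = y^3 - (6) y^2 - 4*(6) y + (4*(6)*(6) - (0)^2)
       = y^3 + (-6) y^2 + (-24) y + (144).
Simplifying: h(y) = y^3 - 6*y^2 - 24*y + 144.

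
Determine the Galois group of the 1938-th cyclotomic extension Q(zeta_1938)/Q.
|Gal(Q(zeta_1938)/Q)| = phi(1938) = 576; group ≅ (Z/1938Z)^* ≅ Z/2Z × Z/16Z × Z/18Z

The n-th cyclotomic polynomial Φ_1938(x) is the minimal polynomial of zeta_1938 over Q and has degree phi(1938) = 576. So Q(zeta_1938) is a degree-576 Galois extension with Galois group (Z/1938Z)^*. By CRT, (Z/1938Z)^* ≅ (Z/2Z)^* × (Z/3Z)^* × (Z/17Z)^* × (Z/19Z)^*. Each prime-power unit group is (Z/2Z)^* ≅ trivial group (order 1); (Z/3Z)^* ≅ Z/2Z; (Z/17Z)^* ≅ Z/16Z; (Z/19Z)^* ≅ Z/18Z. Hence Gal(Q(zeta_1938)/Q) ≅ Z/2Z × Z/16Z × Z/18Z.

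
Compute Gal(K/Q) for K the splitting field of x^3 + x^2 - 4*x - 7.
Gal(K/Q) = S_3 (symmetric group of order 6)

Compute the discriminant of x^3 + (1)*x^2 + (-4)*x + (-7): Δ = -519. Since Δ is not a rational square, the Galois group is not contained in A_3; it must be the full S_3 (irreducibility of the cubic rules out anything smaller).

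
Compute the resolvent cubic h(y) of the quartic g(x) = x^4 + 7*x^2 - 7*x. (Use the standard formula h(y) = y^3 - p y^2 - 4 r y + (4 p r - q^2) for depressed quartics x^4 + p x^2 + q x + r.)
h(y) = y^3 - 7*y^2 - 49

Identify coefficients: p = 7, q = -7, r = 0.
Plug into h(y) = y^3 - p y^2 - 4 r y + (4 p r - q^2):
  h(y) = y^3 - (7) y^2 - 4*(0) y + (4*(7)*(0) - (-7)^2)
       = y^3 + (-7) y^2 + (0) y + (-49).
Simplifying: h(y) = y^3 - 7*y^2 - 49.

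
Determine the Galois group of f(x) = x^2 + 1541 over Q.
Gal(K/Q) = Z/2Z (cyclic of order 2)

x^2 + 1541 is irreducible over Q since -1541 is not a rational square. The splitting field Q(sqrt(-1541)) has degree 2 over Q, and its unique nontrivial automorphism is sqrt(-1541) ↦ -sqrt(-1541). Hence Gal(Q(sqrt(-1541))/Q) = Z/2Z.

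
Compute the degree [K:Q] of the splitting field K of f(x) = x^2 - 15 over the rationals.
[K:Q] = 2

The polynomial x^2 - 15 is irreducible over Q since 15 is not a perfect square. Its splitting field is Q(sqrt(15)), which has degree 2 over Q.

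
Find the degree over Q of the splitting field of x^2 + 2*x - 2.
[K:Q] = 2

The discriminant of x^2 + (2)*x + (-2) is b^2 - 4c = 4 - (-8) = 12. Since 12 is not a perfect square in Q, the polynomial is irreducible over Q. Its two roots generate a degree-2 extension, so [K:Q] = 2.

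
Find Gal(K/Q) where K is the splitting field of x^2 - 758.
Gal(K/Q) = Z/2Z (cyclic of order 2)

x^2 - 758 is irreducible over Q since 758 is not a rational square. The splitting field Q(sqrt(758)) has degree 2 over Q, and its unique nontrivial automorphism is sqrt(758) ↦ -sqrt(758). Hence Gal(Q(sqrt(758))/Q) = Z/2Z.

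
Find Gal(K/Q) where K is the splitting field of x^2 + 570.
Gal(K/Q) = Z/2Z (cyclic of order 2)

x^2 + 570 is irreducible over Q since -570 is not a rational square. The splitting field Q(sqrt(-570)) has degree 2 over Q, and its unique nontrivial automorphism is sqrt(-570) ↦ -sqrt(-570). Hence Gal(Q(sqrt(-570))/Q) = Z/2Z.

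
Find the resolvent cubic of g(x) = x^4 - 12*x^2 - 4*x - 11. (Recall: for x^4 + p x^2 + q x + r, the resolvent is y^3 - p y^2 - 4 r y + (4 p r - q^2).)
h(y) = y^3 + 12*y^2 + 44*y + 512

Identify coefficients: p = -12, q = -4, r = -11.
Plug into h(y) = y^3 - p y^2 - 4 r y + (4 p r - q^2):
  h(y) = y^3 - (-12) y^2 - 4*(-11) y + (4*(-12)*(-11) - (-4)^2)
       = y^3 + (12) y^2 + (44) y + (512).
Simplifying: h(y) = y^3 + 12*y^2 + 44*y + 512.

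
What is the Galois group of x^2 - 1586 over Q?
Gal(K/Q) = Z/2Z (cyclic of order 2)

x^2 - 1586 is irreducible over Q since 1586 is not a rational square. The splitting field Q(sqrt(1586)) has degree 2 over Q, and its unique nontrivial automorphism is sqrt(1586) ↦ -sqrt(1586). Hence Gal(Q(sqrt(1586))/Q) = Z/2Z.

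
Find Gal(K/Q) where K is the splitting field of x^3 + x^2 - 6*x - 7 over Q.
Gal(K/Q) = A_3 (cyclic of order 3)

Compute the discriminant of x^3 + (1)*x^2 + (-6)*x + (-7): Δ = 361. Since Δ is a perfect square (Δ = 19^2), the Galois group is contained in A_3. Irreducibility forces the group to be transitive on three roots, so Gal = A_3.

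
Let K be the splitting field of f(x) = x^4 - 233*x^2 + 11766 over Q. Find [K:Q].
[K:Q] = 4

f factors as (x^2 - 159)(x^2 - 74); the splitting field is K = Q(sqrt(159), sqrt(74)). Since 159, 74, and 11766 are all non-squares in Q, the three subfields Q(sqrt(159)), Q(sqrt(74)), Q(sqrt(11766)) are distinct degree-2 extensions, so [K:Q] = 4 (Klein four Galois group).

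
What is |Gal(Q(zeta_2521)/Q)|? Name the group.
|Gal(Q(zeta_2521)/Q)| = phi(2521) = 2520; group ≅ (Z/2521Z)^* ≅ Z/2520Z

The n-th cyclotomic polynomial Φ_2521(x) is the minimal polynomial of zeta_2521 over Q and has degree phi(2521) = 2520. So Q(zeta_2521) is a degree-2520 Galois extension with Galois group (Z/2521Z)^*. (Z/2521Z)^* is cyclic since 2521 is an odd prime power (or 4). Hence Gal(Q(zeta_2521)/Q) ≅ Z/2520Z.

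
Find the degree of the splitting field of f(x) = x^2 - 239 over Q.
[K:Q] = 2

The polynomial x^2 - 239 is irreducible over Q since 239 is not a perfect square. Its splitting field is Q(sqrt(239)), which has degree 2 over Q.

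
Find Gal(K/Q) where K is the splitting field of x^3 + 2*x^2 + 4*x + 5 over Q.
Gal(K/Q) = S_3 (symmetric group of order 6)

Compute the discriminant of x^3 + (2)*x^2 + (4)*x + (5): Δ = -307. Since Δ is not a rational square, the Galois group is not contained in A_3; it must be the full S_3 (irreducibility of the cubic rules out anything smaller).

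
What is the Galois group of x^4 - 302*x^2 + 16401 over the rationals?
Gal(K/Q) = V_4 (Klein four-group, Z/2Z × Z/2Z)

f factors as (x^2 - 71)(x^2 - 231), so the splitting field is K = Q(sqrt(71), sqrt(231)). The elements 71, 231, 16401 are all non-squares in Q, so sqrt(71) and sqrt(231) generate independent quadratic extensions. Thus [K:Q] = 4 and Gal(K/Q) is generated by the two order-2 automorphisms sqrt(71) ↦ -sqrt(71) and sqrt(231) ↦ -sqrt(231), giving V_4.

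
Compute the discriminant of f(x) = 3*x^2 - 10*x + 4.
Δ = 52

For a quadratic a x^2 + b x + c the discriminant is Δ = b^2 - 4ac = (-10)^2 - 4*(3)*(4) = 100 - (48) = 52.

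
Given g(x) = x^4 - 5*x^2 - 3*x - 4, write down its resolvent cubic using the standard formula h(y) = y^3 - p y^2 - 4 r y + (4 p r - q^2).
h(y) = y^3 + 5*y^2 + 16*y + 71

Identify coefficients: p = -5, q = -3, r = -4.
Plug into h(y) = y^3 - p y^2 - 4 r y + (4 p r - q^2):
  h(y) = y^3 - (-5) y^2 - 4*(-4) y + (4*(-5)*(-4) - (-3)^2)
       = y^3 + (5) y^2 + (16) y + (71).
Simplifying: h(y) = y^3 + 5*y^2 + 16*y + 71.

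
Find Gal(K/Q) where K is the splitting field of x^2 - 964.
Gal(K/Q) = Z/2Z (cyclic of order 2)

x^2 - 964 is irreducible over Q since 964 is not a rational square. The splitting field Q(sqrt(964)) has degree 2 over Q, and its unique nontrivial automorphism is sqrt(964) ↦ -sqrt(964). Hence Gal(Q(sqrt(964))/Q) = Z/2Z.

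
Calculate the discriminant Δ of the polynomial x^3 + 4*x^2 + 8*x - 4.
Δ = -2736

For x^3 + a x^2 + b x + c the discriminant is Δ = 18 a b c - 4 a^3 c + a^2 b^2 - 4 b^3 - 27 c^2.
Plug a = 4, b = 8, c = -4:
  18*(4)*(8)*(-4) - 4*(4)^3*(-4) + (4)^2*(8)^2 - 4*(8)^3 - 27*(-4)^2
  = -2304 + (1024) + 1024 + (-2048) + (-432)
  = -2736.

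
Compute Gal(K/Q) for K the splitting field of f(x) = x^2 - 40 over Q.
Gal(K/Q) = Z/2Z (cyclic of order 2)

x^2 - 40 is irreducible over Q since 40 is not a rational square. The splitting field Q(sqrt(40)) has degree 2 over Q, and its unique nontrivial automorphism is sqrt(40) ↦ -sqrt(40). Hence Gal(Q(sqrt(40))/Q) = Z/2Z.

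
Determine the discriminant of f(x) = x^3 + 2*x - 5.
Δ = -707

For a depressed cubic x^3 + p x + q the discriminant is Δ = -4 p^3 - 27 q^2 = -4*(2)^3 - 27*(-5)^2 = -32 - 675 = -707.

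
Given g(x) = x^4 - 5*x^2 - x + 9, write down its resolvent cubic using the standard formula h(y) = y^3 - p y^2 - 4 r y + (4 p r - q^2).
h(y) = y^3 + 5*y^2 - 36*y - 181

Identify coefficients: p = -5, q = -1, r = 9.
Plug into h(y) = y^3 - p y^2 - 4 r y + (4 p r - q^2):
  h(y) = y^3 - (-5) y^2 - 4*(9) y + (4*(-5)*(9) - (-1)^2)
       = y^3 + (5) y^2 + (-36) y + (-181).
Simplifying: h(y) = y^3 + 5*y^2 - 36*y - 181.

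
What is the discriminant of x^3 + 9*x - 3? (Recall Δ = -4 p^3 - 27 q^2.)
Δ = -3159

For a depressed cubic x^3 + p x + q the discriminant is Δ = -4 p^3 - 27 q^2 = -4*(9)^3 - 27*(-3)^2 = -2916 - 243 = -3159.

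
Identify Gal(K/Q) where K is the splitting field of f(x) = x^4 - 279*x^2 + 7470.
Gal(K/Q) = V_4 (Klein four-group, Z/2Z × Z/2Z)

f factors as (x^2 - 249)(x^2 - 30), so the splitting field is K = Q(sqrt(249), sqrt(30)). The elements 249, 30, 7470 are all non-squares in Q, so sqrt(249) and sqrt(30) generate independent quadratic extensions. Thus [K:Q] = 4 and Gal(K/Q) is generated by the two order-2 automorphisms sqrt(249) ↦ -sqrt(249) and sqrt(30) ↦ -sqrt(30), giving V_4.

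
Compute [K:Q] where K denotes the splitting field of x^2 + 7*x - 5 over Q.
[K:Q] = 2

The discriminant of x^2 + (7)*x + (-5) is b^2 - 4c = 49 - (-20) = 69. Since 69 is not a perfect square in Q, the polynomial is irreducible over Q. Its two roots generate a degree-2 extension, so [K:Q] = 2.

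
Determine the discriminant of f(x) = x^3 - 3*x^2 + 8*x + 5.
Δ = -3767

For x^3 + a x^2 + b x + c the discriminant is Δ = 18 a b c - 4 a^3 c + a^2 b^2 - 4 b^3 - 27 c^2.
Plug a = -3, b = 8, c = 5:
  18*(-3)*(8)*(5) - 4*(-3)^3*(5) + (-3)^2*(8)^2 - 4*(8)^3 - 27*(5)^2
  = -2160 + (540) + 576 + (-2048) + (-675)
  = -3767.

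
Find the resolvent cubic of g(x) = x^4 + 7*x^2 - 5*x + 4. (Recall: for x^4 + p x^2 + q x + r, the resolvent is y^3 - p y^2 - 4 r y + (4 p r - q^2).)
h(y) = y^3 - 7*y^2 - 16*y + 87

Identify coefficients: p = 7, q = -5, r = 4.
Plug into h(y) = y^3 - p y^2 - 4 r y + (4 p r - q^2):
  h(y) = y^3 - (7) y^2 - 4*(4) y + (4*(7)*(4) - (-5)^2)
       = y^3 + (-7) y^2 + (-16) y + (87).
Simplifying: h(y) = y^3 - 7*y^2 - 16*y + 87.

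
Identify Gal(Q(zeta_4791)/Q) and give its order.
|Gal(Q(zeta_4791)/Q)| = phi(4791) = 3192; group ≅ (Z/4791Z)^* ≅ Z/2Z × Z/1596Z

The n-th cyclotomic polynomial Φ_4791(x) is the minimal polynomial of zeta_4791 over Q and has degree phi(4791) = 3192. So Q(zeta_4791) is a degree-3192 Galois extension with Galois group (Z/4791Z)^*. By CRT, (Z/4791Z)^* ≅ (Z/3Z)^* × (Z/1597Z)^*. Each prime-power unit group is (Z/3Z)^* ≅ Z/2Z; (Z/1597Z)^* ≅ Z/1596Z. Hence Gal(Q(zeta_4791)/Q) ≅ Z/2Z × Z/1596Z.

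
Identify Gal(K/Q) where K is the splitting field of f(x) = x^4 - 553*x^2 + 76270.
Gal(K/Q) = V_4 (Klein four-group, Z/2Z × Z/2Z)

f factors as (x^2 - 290)(x^2 - 263), so the splitting field is K = Q(sqrt(290), sqrt(263)). The elements 290, 263, 76270 are all non-squares in Q, so sqrt(290) and sqrt(263) generate independent quadratic extensions. Thus [K:Q] = 4 and Gal(K/Q) is generated by the two order-2 automorphisms sqrt(290) ↦ -sqrt(290) and sqrt(263) ↦ -sqrt(263), giving V_4.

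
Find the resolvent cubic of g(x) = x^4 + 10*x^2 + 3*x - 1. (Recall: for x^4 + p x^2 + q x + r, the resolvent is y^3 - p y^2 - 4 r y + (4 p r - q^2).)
h(y) = y^3 - 10*y^2 + 4*y - 49

Identify coefficients: p = 10, q = 3, r = -1.
Plug into h(y) = y^3 - p y^2 - 4 r y + (4 p r - q^2):
  h(y) = y^3 - (10) y^2 - 4*(-1) y + (4*(10)*(-1) - (3)^2)
       = y^3 + (-10) y^2 + (4) y + (-49).
Simplifying: h(y) = y^3 - 10*y^2 + 4*y - 49.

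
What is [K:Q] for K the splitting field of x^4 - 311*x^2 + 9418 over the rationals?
[K:Q] = 4

f factors as (x^2 - 277)(x^2 - 34); the splitting field is K = Q(sqrt(277), sqrt(34)). Since 277, 34, and 9418 are all non-squares in Q, the three subfields Q(sqrt(277)), Q(sqrt(34)), Q(sqrt(9418)) are distinct degree-2 extensions, so [K:Q] = 4 (Klein four Galois group).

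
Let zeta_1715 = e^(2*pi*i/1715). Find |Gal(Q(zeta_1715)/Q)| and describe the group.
|Gal(Q(zeta_1715)/Q)| = phi(1715) = 1176; group ≅ (Z/1715Z)^* ≅ Z/4Z × Z/294Z

The n-th cyclotomic polynomial Φ_1715(x) is the minimal polynomial of zeta_1715 over Q and has degree phi(1715) = 1176. So Q(zeta_1715) is a degree-1176 Galois extension with Galois group (Z/1715Z)^*. By CRT, (Z/1715Z)^* ≅ (Z/5Z)^* × (Z/343Z)^*. Each prime-power unit group is (Z/5Z)^* ≅ Z/4Z; (Z/343Z)^* ≅ Z/294Z. Hence Gal(Q(zeta_1715)/Q) ≅ Z/4Z × Z/294Z.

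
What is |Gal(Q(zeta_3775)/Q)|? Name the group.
|Gal(Q(zeta_3775)/Q)| = phi(3775) = 3000; group ≅ (Z/3775Z)^* ≅ Z/20Z × Z/150Z

The n-th cyclotomic polynomial Φ_3775(x) is the minimal polynomial of zeta_3775 over Q and has degree phi(3775) = 3000. So Q(zeta_3775) is a degree-3000 Galois extension with Galois group (Z/3775Z)^*. By CRT, (Z/3775Z)^* ≅ (Z/25Z)^* × (Z/151Z)^*. Each prime-power unit group is (Z/25Z)^* ≅ Z/20Z; (Z/151Z)^* ≅ Z/150Z. Hence Gal(Q(zeta_3775)/Q) ≅ Z/20Z × Z/150Z.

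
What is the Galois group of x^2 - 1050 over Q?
Gal(K/Q) = Z/2Z (cyclic of order 2)

x^2 - 1050 is irreducible over Q since 1050 is not a rational square. The splitting field Q(sqrt(1050)) has degree 2 over Q, and its unique nontrivial automorphism is sqrt(1050) ↦ -sqrt(1050). Hence Gal(Q(sqrt(1050))/Q) = Z/2Z.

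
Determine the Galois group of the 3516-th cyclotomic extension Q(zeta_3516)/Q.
|Gal(Q(zeta_3516)/Q)| = phi(3516) = 1168; group ≅ (Z/3516Z)^* ≅ Z/2Z × Z/2Z × Z/292Z

The n-th cyclotomic polynomial Φ_3516(x) is the minimal polynomial of zeta_3516 over Q and has degree phi(3516) = 1168. So Q(zeta_3516) is a degree-1168 Galois extension with Galois group (Z/3516Z)^*. By CRT, (Z/3516Z)^* ≅ (Z/4Z)^* × (Z/3Z)^* × (Z/293Z)^*. Each prime-power unit group is (Z/4Z)^* ≅ Z/2Z; (Z/3Z)^* ≅ Z/2Z; (Z/293Z)^* ≅ Z/292Z. Hence Gal(Q(zeta_3516)/Q) ≅ Z/2Z × Z/2Z × Z/292Z.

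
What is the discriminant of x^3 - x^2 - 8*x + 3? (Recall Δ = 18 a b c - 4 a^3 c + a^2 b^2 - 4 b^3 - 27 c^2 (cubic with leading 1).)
Δ = 2313

For x^3 + a x^2 + b x + c the discriminant is Δ = 18 a b c - 4 a^3 c + a^2 b^2 - 4 b^3 - 27 c^2.
Plug a = -1, b = -8, c = 3:
  18*(-1)*(-8)*(3) - 4*(-1)^3*(3) + (-1)^2*(-8)^2 - 4*(-8)^3 - 27*(3)^2
  = 432 + (12) + 64 + (2048) + (-243)
  = 2313.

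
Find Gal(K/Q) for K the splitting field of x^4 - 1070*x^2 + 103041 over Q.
Gal(K/Q) = Z/2Z (cyclic of order 2)

f factors as (x^2 - 107)(x^2 - 963), so the splitting field is K = Q(sqrt(107), sqrt(963)). The squarefree part of 107 is 107 and the squarefree part of 963 is also 107, so sqrt(107) and sqrt(963) are both rational multiples of sqrt(107). Hence Q(sqrt(107)) = Q(sqrt(963)) = Q(sqrt(107)), and the splitting field collapses to a single degree-2 extension with Galois group Z/2Z.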